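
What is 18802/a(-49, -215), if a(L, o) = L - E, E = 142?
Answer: -18802/191 ≈ -98.440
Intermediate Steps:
a(L, o) = -142 + L (a(L, o) = L - 1*142 = L - 142 = -142 + L)
18802/a(-49, -215) = 18802/(-142 - 49) = 18802/(-191) = 18802*(-1/191) = -18802/191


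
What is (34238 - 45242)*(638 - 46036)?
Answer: 499559592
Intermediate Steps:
(34238 - 45242)*(638 - 46036) = -11004*(-45398) = 499559592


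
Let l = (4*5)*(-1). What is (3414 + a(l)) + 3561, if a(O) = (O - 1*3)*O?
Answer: 7435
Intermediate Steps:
l = -20 (l = 20*(-1) = -20)
a(O) = O*(-3 + O) (a(O) = (O - 3)*O = (-3 + O)*O = O*(-3 + O))
(3414 + a(l)) + 3561 = (3414 - 20*(-3 - 20)) + 3561 = (3414 - 20*(-23)) + 3561 = (3414 + 460) + 3561 = 3874 + 3561 = 7435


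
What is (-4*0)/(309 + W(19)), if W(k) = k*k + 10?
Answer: 0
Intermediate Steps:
W(k) = 10 + k² (W(k) = k² + 10 = 10 + k²)
(-4*0)/(309 + W(19)) = (-4*0)/(309 + (10 + 19²)) = 0/(309 + (10 + 361)) = 0/(309 + 371) = 0/680 = (1/680)*0 = 0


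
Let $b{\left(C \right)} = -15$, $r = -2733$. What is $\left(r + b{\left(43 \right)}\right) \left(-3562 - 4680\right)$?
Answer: $22649016$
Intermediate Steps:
$\left(r + b{\left(43 \right)}\right) \left(-3562 - 4680\right) = \left(-2733 - 15\right) \left(-3562 - 4680\right) = \left(-2748\right) \left(-8242\right) = 22649016$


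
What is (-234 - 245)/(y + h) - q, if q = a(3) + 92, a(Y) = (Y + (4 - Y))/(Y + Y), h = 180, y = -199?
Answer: -3845/57 ≈ -67.456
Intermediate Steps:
a(Y) = 2/Y (a(Y) = 4/((2*Y)) = 4*(1/(2*Y)) = 2/Y)
q = 278/3 (q = 2/3 + 92 = 2*(⅓) + 92 = ⅔ + 92 = 278/3 ≈ 92.667)
(-234 - 245)/(y + h) - q = (-234 - 245)/(-199 + 180) - 1*278/3 = -479/(-19) - 278/3 = -479*(-1/19) - 278/3 = 479/19 - 278/3 = -3845/57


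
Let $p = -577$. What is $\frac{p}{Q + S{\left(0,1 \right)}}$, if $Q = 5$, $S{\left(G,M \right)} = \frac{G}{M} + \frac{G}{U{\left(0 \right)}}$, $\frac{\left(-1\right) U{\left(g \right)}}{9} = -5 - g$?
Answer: $- \frac{577}{5} \approx -115.4$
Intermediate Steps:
$U{\left(g \right)} = 45 + 9 g$ ($U{\left(g \right)} = - 9 \left(-5 - g\right) = 45 + 9 g$)
$S{\left(G,M \right)} = \frac{G}{45} + \frac{G}{M}$ ($S{\left(G,M \right)} = \frac{G}{M} + \frac{G}{45 + 9 \cdot 0} = \frac{G}{M} + \frac{G}{45 + 0} = \frac{G}{M} + \frac{G}{45} = \frac{G}{45} + \frac{G}{M}$)
$\frac{p}{Q + S{\left(0,1 \right)}} = - \frac{577}{5 + \left(\frac{1}{45} \cdot 0 + \frac{0}{1}\right)} = - \frac{577}{5 + \left(0 + 0 \cdot 1\right)} = - \frac{577}{5 + \left(0 + 0\right)} = - \frac{577}{5 + 0} = - \frac{577}{5}$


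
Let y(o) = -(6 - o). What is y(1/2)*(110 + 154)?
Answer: -1452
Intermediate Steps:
y(o) = -6 + o
y(1/2)*(110 + 154) = (-6 + 1/2)*(110 + 154) = (-6 + ½)*264 = -11/2*264 = -1452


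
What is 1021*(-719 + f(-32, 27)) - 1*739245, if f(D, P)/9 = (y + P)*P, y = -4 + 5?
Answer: 5473540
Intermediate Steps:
y = 1
f(D, P) = 9*P*(1 + P) (f(D, P) = 9*((1 + P)*P) = 9*(P*(1 + P)) = 9*P*(1 + P))
1021*(-719 + f(-32, 27)) - 1*739245 = 1021*(-719 + 9*27*(1 + 27)) - 1*739245 = 1021*(-719 + 9*27*28) - 739245 = 1021*(-719 + 6804) - 739245 = 1021*6085 - 739245 = 6212785 - 739245 = 5473540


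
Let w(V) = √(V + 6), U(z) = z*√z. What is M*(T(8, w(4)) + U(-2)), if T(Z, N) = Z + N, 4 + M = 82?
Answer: 624 + 78*√10 - 156*I*√2 ≈ 870.66 - 220.62*I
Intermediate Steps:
M = 78 (M = -4 + 82 = 78)
U(z) = z^(3/2)
w(V) = √(6 + V)
T(Z, N) = N + Z
M*(T(8, w(4)) + U(-2)) = 78*((√(6 + 4) + 8) + (-2)^(3/2)) = 78*((√10 + 8) - 2*I*√2) = 78*((8 + √10) - 2*I*√2) = 78*(8 + √10 - 2*I*√2) = 624 + 78*√10 - 156*I*√2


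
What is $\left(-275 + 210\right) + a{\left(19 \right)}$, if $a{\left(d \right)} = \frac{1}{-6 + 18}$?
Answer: $- \frac{779}{12} \approx -64.917$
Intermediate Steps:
$a{\left(d \right)} = \frac{1}{12}$
$\left(-275 + 210\right) + a{\left(19 \right)} = \left(-275 + 210\right) + \frac{1}{12} = -65 + \frac{1}{12} = - \frac{779}{12}$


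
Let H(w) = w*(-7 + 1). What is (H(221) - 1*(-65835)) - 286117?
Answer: -221608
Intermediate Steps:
H(w) = -6*w (H(w) = w*(-6) = -6*w)
(H(221) - 1*(-65835)) - 286117 = (-6*221 - 1*(-65835)) - 286117 = (-1326 + 65835) - 286117 = 64509 - 286117 = -221608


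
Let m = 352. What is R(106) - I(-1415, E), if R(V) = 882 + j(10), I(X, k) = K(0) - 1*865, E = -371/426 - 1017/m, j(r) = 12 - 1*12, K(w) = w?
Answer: 1747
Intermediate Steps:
j(r) = 0 (j(r) = 12 - 12 = 0)
E = -281917/74976 (E = -371/426 - 1017/352 = -281917/74976 ≈ -3.7601)
I(X, k) = -865 (I(X, k) = 0 - 1*865 = 0 - 865 = -865)
R(V) = 882 (R(V) = 882 + 0 = 882)
R(106) - I(-1415, E) = 882 - 1*(-865) = 882 + 865 = 1747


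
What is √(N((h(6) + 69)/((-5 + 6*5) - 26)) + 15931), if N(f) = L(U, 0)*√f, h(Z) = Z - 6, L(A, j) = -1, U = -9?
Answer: √(15931 - I*√69) ≈ 126.22 - 0.0329*I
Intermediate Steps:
h(Z) = -6 + Z
N(f) = -√f
√(N((h(6) + 69)/((-5 + 6*5) - 26)) + 15931) = √(-√(((-6 + 6) + 69)/((-5 + 6*5) - 26)) + 15931) = √(-√((0 + 69)/((-5 + 30) - 26)) + 15931) = √(-√(69/(25 - 26)) + 15931) = √(-√(69/(-1)) + 15931) = √(-√(69*(-1)) + 15931) = √(-√(-69) + 15931) = √(-I*√69 + 15931) = √(15931 - I*√69)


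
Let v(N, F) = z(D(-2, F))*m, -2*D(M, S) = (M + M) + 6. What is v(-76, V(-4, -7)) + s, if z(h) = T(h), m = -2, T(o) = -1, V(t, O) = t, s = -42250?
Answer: -42248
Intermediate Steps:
D(M, S) = -3 - M (D(M, S) = -((M + M) + 6)/2 = -(2*M + 6)/2 = -(6 + 2*M)/2 = -3 - M)
z(h) = -1
v(N, F) = 2 (v(N, F) = -1*(-2) = 2)
v(-76, V(-4, -7)) + s = 2 - 42250 = -42248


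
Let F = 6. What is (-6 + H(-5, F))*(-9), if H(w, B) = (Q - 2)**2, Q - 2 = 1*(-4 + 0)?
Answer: -90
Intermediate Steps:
Q = -2 (Q = 2 + 1*(-4 + 0) = 2 + 1*(-4) = 2 - 4 = -2)
H(w, B) = 16 (H(w, B) = (-2 - 2)**2 = (-4)**2 = 16)
(-6 + H(-5, F))*(-9) = (-6 + 16)*(-9) = 10*(-9) = -90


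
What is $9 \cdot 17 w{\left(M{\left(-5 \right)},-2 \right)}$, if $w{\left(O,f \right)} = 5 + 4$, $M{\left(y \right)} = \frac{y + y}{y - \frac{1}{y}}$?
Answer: $1377$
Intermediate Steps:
$M{\left(y \right)} = \frac{2 y}{y - \frac{1}{y}}$
$w{\left(O,f \right)} = 9$
$9 \cdot 17 w{\left(M{\left(-5 \right)},-2 \right)} = 9 \cdot 17 \cdot 9 = 153 \cdot 9 = 1377$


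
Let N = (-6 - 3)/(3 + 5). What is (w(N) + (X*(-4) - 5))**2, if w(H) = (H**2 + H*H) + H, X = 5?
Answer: 570025/1024 ≈ 556.67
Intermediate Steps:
N = -9/8 ≈ -1.1250
w(H) = H + 2*H**2 (w(H) = (H**2 + H**2) + H = 2*H**2 + H = H + 2*H**2)
(w(N) + (X*(-4) - 5))**2 = (-9*(1 + 2*(-9/8))/8 + (5*(-4) - 5))**2 = (-9*(1 - 9/4)/8 + (-20 - 5))**2 = (-9/8*(-5/4) - 25)**2 = (45/32 - 25)**2 = (-755/32)**2 = 570025/1024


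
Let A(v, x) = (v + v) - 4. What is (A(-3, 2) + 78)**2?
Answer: 4624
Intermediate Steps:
A(v, x) = -4 + 2*v (A(v, x) = 2*v - 4 = -4 + 2*v)
(A(-3, 2) + 78)**2 = ((-4 + 2*(-3)) + 78)**2 = ((-4 - 6) + 78)**2 = (-10 + 78)**2 = 68**2 = 4624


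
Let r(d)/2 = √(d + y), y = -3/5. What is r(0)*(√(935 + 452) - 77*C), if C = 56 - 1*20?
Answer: 2*I*√15*(-2772 + √1387)/5 ≈ -4236.7*I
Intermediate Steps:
y = -⅗ (y = -3*⅕ = -⅗ ≈ -0.60000)
C = 36 (C = 56 - 20 = 36)
r(d) = 2*√(-⅗ + d) (r(d) = 2*√(d - ⅗) = 2*√(-⅗ + d))
r(0)*(√(935 + 452) - 77*C) = (2*√(-15 + 25*0)/5)*(√(935 + 452) - 77*36) = (2*√(-15 + 0)/5)*(√1387 - 1*2772) = (2*√(-15)/5)*(√1387 - 2772) = (2*(I*√15)/5)*(-2772 + √1387) = (2*I*√15/5)*(-2772 + √1387) = 2*I*√15*(-2772 + √1387)/5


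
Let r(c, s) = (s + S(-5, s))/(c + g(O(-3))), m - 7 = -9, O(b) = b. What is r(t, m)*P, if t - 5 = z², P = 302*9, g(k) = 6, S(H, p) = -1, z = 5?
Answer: -453/2 ≈ -226.50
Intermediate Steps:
m = -2 (m = 7 - 9 = -2)
P = 2718
t = 30 (t = 5 + 5² = 5 + 25 = 30)
r(c, s) = (-1 + s)/(6 + c) (r(c, s) = (s - 1)/(c + 6) = (-1 + s)/(6 + c))
r(t, m)*P = ((-1 - 2)/(6 + 30))*2718 = (-3/36)*2718 = ((1/36)*(-3))*2718 = -1/12*2718 = -453/2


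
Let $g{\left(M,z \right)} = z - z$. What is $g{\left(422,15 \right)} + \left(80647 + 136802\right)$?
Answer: $217449$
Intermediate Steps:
$g{\left(M,z \right)} = 0$
$g{\left(422,15 \right)} + \left(80647 + 136802\right) = 0 + \left(80647 + 136802\right) = 0 + 217449 = 217449$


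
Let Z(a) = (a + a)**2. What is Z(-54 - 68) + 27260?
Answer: 86796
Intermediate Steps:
Z(a) = 4*a**2 (Z(a) = (2*a)**2 = 4*a**2)
Z(-54 - 68) + 27260 = 4*(-54 - 68)**2 + 27260 = 4*(-122)**2 + 27260 = 4*14884 + 27260 = 59536 + 27260 = 86796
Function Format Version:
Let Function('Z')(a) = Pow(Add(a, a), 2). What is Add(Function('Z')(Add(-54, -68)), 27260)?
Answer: 86796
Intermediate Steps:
Function('Z')(a) = Mul(4, Pow(a, 2)) (Function('Z')(a) = Pow(Mul(2, a), 2) = Mul(4, Pow(a, 2)))
Add(Function('Z')(Add(-54, -68)), 27260) = Add(Mul(4, Pow(Add(-54, -68), 2)), 27260) = Add(Mul(4, Pow(-122, 2)), 27260) = Add(Mul(4, 14884), 27260) = Add(59536, 27260) = 86796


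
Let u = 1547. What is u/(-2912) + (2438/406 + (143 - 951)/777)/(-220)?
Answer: -21963371/39658080 ≈ -0.55382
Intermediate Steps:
u/(-2912) + (2438/406 + (143 - 951)/777)/(-220) = 1547/(-2912) + (2438/406 + (143 - 951)/777)/(-220) = 1547*(-1/2912) + (2438*(1/406) - 808*1/777)*(-1/220) = -17/32 + (1219/203 - 808/777)*(-1/220) = -17/32 + (111877/22533)*(-1/220) = -17/32 - 111877/4957260 = -21963371/39658080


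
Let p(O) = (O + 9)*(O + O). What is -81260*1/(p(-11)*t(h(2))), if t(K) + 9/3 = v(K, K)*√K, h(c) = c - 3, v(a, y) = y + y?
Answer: 60945/143 - 40630*I/143 ≈ 426.19 - 284.13*I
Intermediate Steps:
v(a, y) = 2*y
h(c) = -3 + c
p(O) = 2*O*(9 + O) (p(O) = (9 + O)*(2*O) = 2*O*(9 + O))
t(K) = -3 + 2*K^(3/2) (t(K) = -3 + (2*K)*√K = -3 + 2*K^(3/2))
-81260*1/(p(-11)*t(h(2))) = -81260*(-1/(22*(-3 + 2*(-3 + 2)^(3/2))*(9 - 11))) = -81260*1/(44*(-3 + 2*(-1)^(3/2))) = -81260*1/(44*(-3 + 2*(-I))) = -(-60945/143 + 40630*I/143) = -81260*(-132 + 88*I)/25168 = -20315*(-132 + 88*I)/6292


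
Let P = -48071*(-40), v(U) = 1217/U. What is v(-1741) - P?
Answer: -3347665657/1741 ≈ -1.9228e+6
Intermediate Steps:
P = 1922840
v(-1741) - P = 1217/(-1741) - 1*1922840 = 1217*(-1/1741) - 1922840 = -1217/1741 - 1922840 = -3347665657/1741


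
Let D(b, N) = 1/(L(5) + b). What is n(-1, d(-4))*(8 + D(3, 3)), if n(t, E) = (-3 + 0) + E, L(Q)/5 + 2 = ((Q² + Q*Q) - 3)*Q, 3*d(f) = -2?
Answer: -34265/1168 ≈ -29.336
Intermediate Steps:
d(f) = -⅔ (d(f) = (⅓)*(-2) = -⅔)
L(Q) = -10 + 5*Q*(-3 + 2*Q²) (L(Q) = -10 + 5*(((Q² + Q*Q) - 3)*Q) = -10 + 5*(((Q² + Q²) - 3)*Q) = -10 + 5*((2*Q² - 3)*Q) = -10 + 5*((-3 + 2*Q²)*Q) = -10 + 5*(Q*(-3 + 2*Q²)) = -10 + 5*Q*(-3 + 2*Q²))
n(t, E) = -3 + E
D(b, N) = 1/(1165 + b) (D(b, N) = 1/((-10 - 15*5 + 10*5³) + b) = 1/((-10 - 75 + 10*125) + b) = 1/((-10 - 75 + 1250) + b) = 1/(1165 + b))
n(-1, d(-4))*(8 + D(3, 3)) = (-3 - ⅔)*(8 + 1/(1165 + 3)) = -11*(8 + 1/1168)/3 = -11/3*9345/1168 = -34265/1168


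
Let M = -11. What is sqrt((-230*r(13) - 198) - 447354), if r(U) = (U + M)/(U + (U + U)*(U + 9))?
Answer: 2*I*sqrt(170181947)/39 ≈ 668.99*I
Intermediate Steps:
r(U) = (-11 + U)/(U + 2*U*(9 + U)) (r(U) = (U - 11)/(U + (U + U)*(U + 9)) = (-11 + U)/(U + (2*U)*(9 + U)) = (-11 + U)/(U + 2*U*(9 + U)))
sqrt((-230*r(13) - 198) - 447354) = sqrt((-230*(-11 + 13)/(13*(19 + 2*13)) - 198) - 447354) = sqrt((-230*2/(13*(19 + 26)) - 198) - 447354) = sqrt((-230*2/(13*45) - 198) - 447354) = sqrt((-230*2/585 - 198) - 447354) = sqrt((-92/117 - 198) - 447354) = sqrt(-23258/117 - 447354) = sqrt(-52363676/117) = 2*I*sqrt(170181947)/39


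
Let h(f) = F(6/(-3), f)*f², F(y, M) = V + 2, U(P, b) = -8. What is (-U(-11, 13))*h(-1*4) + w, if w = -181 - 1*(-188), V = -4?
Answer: -249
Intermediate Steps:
F(y, M) = -2 (F(y, M) = -4 + 2 = -2)
w = 7 (w = -181 + 188 = 7)
h(f) = -2*f²
(-U(-11, 13))*h(-1*4) + w = (-1*(-8))*(-2*(-1*4)²) + 7 = 8*(-2*(-4)²) + 7 = 8*(-2*16) + 7 = 8*(-32) + 7 = -256 + 7 = -249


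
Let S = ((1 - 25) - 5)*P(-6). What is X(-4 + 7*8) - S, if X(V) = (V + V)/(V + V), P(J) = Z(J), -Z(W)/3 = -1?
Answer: 88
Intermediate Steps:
Z(W) = 3 (Z(W) = -3*(-1) = 3)
P(J) = 3
S = -87 (S = ((1 - 25) - 5)*3 = (-24 - 5)*3 = -29*3 = -87)
X(V) = 1 (X(V) = (2*V)/((2*V)) = (2*V)*(1/(2*V)) = 1)
X(-4 + 7*8) - S = 1 - 1*(-87) = 1 + 87 = 88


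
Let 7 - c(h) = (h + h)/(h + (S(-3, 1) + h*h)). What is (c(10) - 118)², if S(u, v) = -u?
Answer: 157828969/12769 ≈ 12360.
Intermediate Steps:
c(h) = 7 - 2*h/(3 + h + h²) (c(h) = 7 - (h + h)/(h + (-1*(-3) + h*h)) = 7 - 2*h/(h + (3 + h²)) = 7 - 2*h/(3 + h + h²))
(c(10) - 118)² = ((21 + 5*10 + 7*10²)/(3 + 10 + 10²) - 118)² = ((21 + 50 + 7*100)/(3 + 10 + 100) - 118)² = ((21 + 50 + 700)/113 - 118)² = ((1/113)*771 - 118)² = (771/113 - 118)² = (-12563/113)² = 157828969/12769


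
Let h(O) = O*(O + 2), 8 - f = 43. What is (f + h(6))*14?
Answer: 182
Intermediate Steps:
f = -35 (f = 8 - 1*43 = 8 - 43 = -35)
h(O) = O*(2 + O)
(f + h(6))*14 = (-35 + 6*(2 + 6))*14 = (-35 + 6*8)*14 = (-35 + 48)*14 = 13*14 = 182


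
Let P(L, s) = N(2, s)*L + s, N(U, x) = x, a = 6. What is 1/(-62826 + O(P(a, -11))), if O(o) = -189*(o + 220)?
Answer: -1/89853 ≈ -1.1129e-5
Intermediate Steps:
P(L, s) = s + L*s (P(L, s) = s*L + s = L*s + s = s + L*s)
O(o) = -41580 - 189*o (O(o) = -189*(220 + o) = -41580 - 189*o)
1/(-62826 + O(P(a, -11))) = 1/(-62826 + (-41580 - (-2079)*(1 + 6))) = 1/(-62826 + (-41580 - (-2079)*7)) = 1/(-62826 + (-41580 - 189*(-77))) = 1/(-62826 + (-41580 + 14553)) = 1/(-62826 - 27027) = 1/(-89853) = -1/89853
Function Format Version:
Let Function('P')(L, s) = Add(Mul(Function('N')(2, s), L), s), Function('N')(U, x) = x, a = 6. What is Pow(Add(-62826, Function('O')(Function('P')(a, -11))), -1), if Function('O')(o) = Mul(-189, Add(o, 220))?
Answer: Rational(-1, 89853) ≈ -1.1129e-5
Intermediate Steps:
Function('P')(L, s) = Add(s, Mul(L, s)) (Function('P')(L, s) = Add(Mul(s, L), s) = Add(Mul(L, s), s) = Add(s, Mul(L, s)))
Function('O')(o) = Add(-41580, Mul(-189, o)) (Function('O')(o) = Mul(-189, Add(220, o)) = Add(-41580, Mul(-189, o)))
Pow(Add(-62826, Function('O')(Function('P')(a, -11))), -1) = Pow(Add(-62826, Add(-41580, Mul(-189, Mul(-11, Add(1, 6))))), -1) = Pow(Add(-62826, Add(-41580, Mul(-189, Mul(-11, 7)))), -1) = Pow(Add(-62826, Add(-41580, Mul(-189, -77))), -1) = Pow(Add(-62826, Add(-41580, 14553)), -1) = Pow(Add(-62826, -27027), -1) = Pow(-89853, -1) = Rational(-1, 89853)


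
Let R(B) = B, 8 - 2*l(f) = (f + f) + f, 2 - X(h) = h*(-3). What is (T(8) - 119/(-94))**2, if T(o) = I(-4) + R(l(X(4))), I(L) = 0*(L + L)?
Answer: 2187441/8836 ≈ 247.56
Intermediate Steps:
X(h) = 2 + 3*h (X(h) = 2 - h*(-3) = 2 - (-3)*h = 2 + 3*h)
l(f) = 4 - 3*f/2 (l(f) = 4 - ((f + f) + f)/2 = 4 - (2*f + f)/2 = 4 - 3*f/2)
I(L) = 0 (I(L) = 0*(2*L) = 0)
T(o) = -17 (T(o) = 0 + (4 - 3*(2 + 3*4)/2) = 0 + (4 - 3*(2 + 12)/2) = 0 + (4 - 3/2*14) = 0 + (4 - 21) = 0 - 17 = -17)
(T(8) - 119/(-94))**2 = (-17 - 119/(-94))**2 = (-17 - 119*(-1/94))**2 = (-17 + 119/94)**2 = (-1479/94)**2 = 2187441/8836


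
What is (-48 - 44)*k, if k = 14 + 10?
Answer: -2208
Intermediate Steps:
k = 24
(-48 - 44)*k = (-48 - 44)*24 = -92*24 = -2208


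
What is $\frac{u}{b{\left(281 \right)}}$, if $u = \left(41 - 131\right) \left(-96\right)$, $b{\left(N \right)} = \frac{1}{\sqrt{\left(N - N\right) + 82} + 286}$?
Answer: $2471040 + 8640 \sqrt{82} \approx 2.5493 \cdot 10^{6}$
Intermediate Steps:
$b{\left(N \right)} = \frac{1}{286 + \sqrt{82}}$ ($b{\left(N \right)} = \frac{1}{\sqrt{0 + 82} + 286} = \frac{1}{\sqrt{82} + 286} = \frac{1}{286 + \sqrt{82}}$)
$u = 8640$ ($u = \left(-90\right) \left(-96\right) = 8640$)
$\frac{u}{b{\left(281 \right)}} = \frac{8640}{\frac{143}{40857} - \frac{\sqrt{82}}{81714}}$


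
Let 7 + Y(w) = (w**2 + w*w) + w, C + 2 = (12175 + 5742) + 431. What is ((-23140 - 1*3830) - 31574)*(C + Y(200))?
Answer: -5768867216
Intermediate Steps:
C = 18346 (C = -2 + ((12175 + 5742) + 431) = -2 + (17917 + 431) = -2 + 18348 = 18346)
Y(w) = -7 + w + 2*w**2 (Y(w) = -7 + ((w**2 + w*w) + w) = -7 + ((w**2 + w**2) + w) = -7 + (2*w**2 + w) = -7 + (w + 2*w**2) = -7 + w + 2*w**2)
((-23140 - 1*3830) - 31574)*(C + Y(200)) = ((-23140 - 1*3830) - 31574)*(18346 + (-7 + 200 + 2*200**2)) = ((-23140 - 3830) - 31574)*(18346 + (-7 + 200 + 2*40000)) = (-26970 - 31574)*(18346 + (-7 + 200 + 80000)) = -58544*(18346 + 80193) = -58544*98539 = -5768867216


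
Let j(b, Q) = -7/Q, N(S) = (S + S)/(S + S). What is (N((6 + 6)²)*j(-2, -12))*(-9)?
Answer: -21/4 ≈ -5.2500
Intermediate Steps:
N(S) = 1 (N(S) = (2*S)/((2*S)) = (2*S)*(1/(2*S)) = 1)
(N((6 + 6)²)*j(-2, -12))*(-9) = (1*(-7/(-12)))*(-9) = (1*(-7*(-1/12)))*(-9) = (1*(7/12))*(-9) = (7/12)*(-9) = -21/4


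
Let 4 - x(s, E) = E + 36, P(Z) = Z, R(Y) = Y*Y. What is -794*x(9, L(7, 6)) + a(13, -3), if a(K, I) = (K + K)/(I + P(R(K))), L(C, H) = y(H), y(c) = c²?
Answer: 4481349/83 ≈ 53992.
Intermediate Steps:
L(C, H) = H²
R(Y) = Y²
x(s, E) = -32 - E (x(s, E) = 4 - (E + 36) = 4 - (36 + E) = 4 + (-36 - E) = -32 - E)
a(K, I) = 2*K/(I + K²) (a(K, I) = (K + K)/(I + K²) = (2*K)/(I + K²) = 2*K/(I + K²))
-794*x(9, L(7, 6)) + a(13, -3) = -794*(-32 - 1*6²) + 2*13/(-3 + 13²) = -794*(-32 - 1*36) + 2*13/(-3 + 169) = -794*(-32 - 36) + 2*13/166 = -794*(-68) + 2*13*(1/166) = 53992 + 13/83 = 4481349/83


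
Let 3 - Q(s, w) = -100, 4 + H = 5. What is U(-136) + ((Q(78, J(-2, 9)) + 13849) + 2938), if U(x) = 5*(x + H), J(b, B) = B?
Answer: 16215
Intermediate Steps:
H = 1 (H = -4 + 5 = 1)
U(x) = 5 + 5*x (U(x) = 5*(x + 1) = 5*(1 + x) = 5 + 5*x)
Q(s, w) = 103 (Q(s, w) = 3 - 1*(-100) = 3 + 100 = 103)
U(-136) + ((Q(78, J(-2, 9)) + 13849) + 2938) = (5 + 5*(-136)) + ((103 + 13849) + 2938) = (5 - 680) + (13952 + 2938) = -675 + 16890 = 16215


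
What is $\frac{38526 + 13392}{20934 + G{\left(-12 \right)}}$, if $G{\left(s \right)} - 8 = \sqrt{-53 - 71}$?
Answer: $\frac{271816689}{109641872} - \frac{25959 i \sqrt{31}}{109641872} \approx 2.4791 - 0.0013182 i$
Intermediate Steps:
$G{\left(s \right)} = 8 + 2 i \sqrt{31}$ ($G{\left(s \right)} = 8 + \sqrt{-53 - 71} = 8 + \sqrt{-124} = 8 + 2 i \sqrt{31}$)
$\frac{38526 + 13392}{20934 + G{\left(-12 \right)}} = \frac{38526 + 13392}{20934 + \left(8 + 2 i \sqrt{31}\right)} = \frac{51918}{20942 + 2 i \sqrt{31}}$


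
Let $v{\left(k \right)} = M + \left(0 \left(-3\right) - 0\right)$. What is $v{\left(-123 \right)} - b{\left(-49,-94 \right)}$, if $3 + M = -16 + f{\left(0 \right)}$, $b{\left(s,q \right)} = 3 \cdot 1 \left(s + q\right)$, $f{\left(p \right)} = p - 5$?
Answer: $405$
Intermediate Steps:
$f{\left(p \right)} = -5 + p$
$b{\left(s,q \right)} = 3 q + 3 s$ ($b{\left(s,q \right)} = 3 \left(q + s\right) = 3 q + 3 s$)
$M = -24$ ($M = -3 + \left(-16 + \left(-5 + 0\right)\right) = -3 - 21 = -24$)
$v{\left(k \right)} = -24$ ($v{\left(k \right)} = -24 + \left(0 \left(-3\right) - 0\right) = -24 + \left(0 + 0\right) = -24 + 0 = -24$)
$v{\left(-123 \right)} - b{\left(-49,-94 \right)} = -24 - \left(3 \left(-94\right) + 3 \left(-49\right)\right) = -24 - \left(-282 - 147\right) = -24 - -429 = -24 + 429 = 405$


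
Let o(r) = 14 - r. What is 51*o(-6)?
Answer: 1020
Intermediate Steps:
51*o(-6) = 51*(14 - 1*(-6)) = 51*(14 + 6) = 51*20 = 1020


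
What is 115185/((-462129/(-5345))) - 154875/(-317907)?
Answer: 21755045760350/16323782667 ≈ 1332.7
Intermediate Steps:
115185/((-462129/(-5345))) - 154875/(-317907) = 115185/((-462129*(-1/5345))) - 154875*(-1/317907) = 115185/(462129/5345) + 51625/105969 = 115185*(5345/462129) + 51625/105969 = 205221275/154043 + 51625/105969 = 21755045760350/16323782667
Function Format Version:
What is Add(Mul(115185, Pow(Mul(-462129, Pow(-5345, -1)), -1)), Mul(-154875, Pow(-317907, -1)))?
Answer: Rational(21755045760350, 16323782667) ≈ 1332.7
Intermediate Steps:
Add(Mul(115185, Pow(Mul(-462129, Pow(-5345, -1)), -1)), Mul(-154875, Pow(-317907, -1))) = Add(Mul(115185, Pow(Mul(-462129, Rational(-1, 5345)), -1)), Mul(-154875, Rational(-1, 317907))) = Add(Mul(115185, Pow(Rational(462129, 5345), -1)), Rational(51625, 105969)) = Add(Mul(115185, Rational(5345, 462129)), Rational(51625, 105969)) = Add(Rational(205221275, 154043), Rational(51625, 105969)) = Rational(21755045760350, 16323782667)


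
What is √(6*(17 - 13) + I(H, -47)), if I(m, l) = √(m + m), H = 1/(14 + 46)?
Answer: √(21600 + 30*√30)/30 ≈ 4.9176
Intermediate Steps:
H = 1/60 ≈ 0.016667
I(m, l) = √2*√m (I(m, l) = √(2*m) = √2*√m)
√(6*(17 - 13) + I(H, -47)) = √(6*(17 - 13) + √2*√(1/60)) = √(6*4 + √2*(√15/30)) = √(24 + √30/30)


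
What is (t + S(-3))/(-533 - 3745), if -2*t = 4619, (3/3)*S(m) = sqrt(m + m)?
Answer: 149/276 - I*sqrt(6)/4278 ≈ 0.53986 - 0.00057258*I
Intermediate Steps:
S(m) = sqrt(2)*sqrt(m) (S(m) = sqrt(m + m) = sqrt(2*m) = sqrt(2)*sqrt(m))
t = -4619/2 (t = -1/2*4619 = -4619/2 ≈ -2309.5)
(t + S(-3))/(-533 - 3745) = (-4619/2 + sqrt(2)*sqrt(-3))/(-533 - 3745) = (-4619/2 + sqrt(2)*(I*sqrt(3)))/(-4278) = (-4619/2 + I*sqrt(6))*(-1/4278) = 149/276 - I*sqrt(6)/4278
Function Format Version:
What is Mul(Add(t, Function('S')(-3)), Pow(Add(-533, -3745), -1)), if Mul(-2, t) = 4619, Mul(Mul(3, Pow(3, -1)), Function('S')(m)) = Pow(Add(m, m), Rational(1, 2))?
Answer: Add(Rational(149, 276), Mul(Rational(-1, 4278), I, Pow(6, Rational(1, 2)))) ≈ Add(0.53986, Mul(-0.00057258, I))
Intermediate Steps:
Function('S')(m) = Mul(Pow(2, Rational(1, 2)), Pow(m, Rational(1, 2))) (Function('S')(m) = Pow(Add(m, m), Rational(1, 2)) = Pow(Mul(2, m), Rational(1, 2)) = Mul(Pow(2, Rational(1, 2)), Pow(m, Rational(1, 2))))
t = Rational(-4619, 2) (t = Mul(Rational(-1, 2), 4619) = Rational(-4619, 2) ≈ -2309.5)
Mul(Add(t, Function('S')(-3)), Pow(Add(-533, -3745), -1)) = Mul(Add(Rational(-4619, 2), Mul(Pow(2, Rational(1, 2)), Pow(-3, Rational(1, 2)))), Pow(Add(-533, -3745), -1)) = Mul(Add(Rational(-4619, 2), Mul(Pow(2, Rational(1, 2)), Mul(I, Pow(3, Rational(1, 2))))), Pow(-4278, -1)) = Mul(Add(Rational(-4619, 2), Mul(I, Pow(6, Rational(1, 2)))), Rational(-1, 4278)) = Add(Rational(149, 276), Mul(Rational(-1, 4278), I, Pow(6, Rational(1, 2))))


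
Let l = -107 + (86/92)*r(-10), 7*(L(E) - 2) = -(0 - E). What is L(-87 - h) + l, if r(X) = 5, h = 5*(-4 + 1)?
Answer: -35617/322 ≈ -110.61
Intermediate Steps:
h = -15 (h = 5*(-3) = -15)
L(E) = 2 + E/7 (L(E) = 2 + (-(0 - E))/7 = 2 + (-(-1)*E)/7 = 2 + E/7)
l = -4707/46 (l = -107 + (86/92)*5 = -107 + (86*(1/92))*5 = -107 + (43/46)*5 = -107 + 215/46 = -4707/46 ≈ -102.33)
L(-87 - h) + l = (2 + (-87 - 1*(-15))/7) - 4707/46 = (2 + (-87 + 15)/7) - 4707/46 = (2 + (⅐)*(-72)) - 4707/46 = (2 - 72/7) - 4707/46 = -58/7 - 4707/46 = -35617/322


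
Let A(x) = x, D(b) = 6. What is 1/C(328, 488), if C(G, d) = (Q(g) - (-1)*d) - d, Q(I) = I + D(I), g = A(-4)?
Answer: ½ ≈ 0.50000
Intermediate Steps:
g = -4
Q(I) = 6 + I (Q(I) = I + 6 = 6 + I)
C(G, d) = 2 (C(G, d) = ((6 - 4) - (-1)*d) - d = (2 + d) - d = 2)
1/C(328, 488) = 1/2 = ½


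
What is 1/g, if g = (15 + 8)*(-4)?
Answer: -1/92 ≈ -0.010870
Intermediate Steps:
g = -92 (g = 23*(-4) = -92)
1/g = 1/(-92) = -1/92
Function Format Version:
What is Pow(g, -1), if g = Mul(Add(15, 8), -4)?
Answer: Rational(-1, 92) ≈ -0.010870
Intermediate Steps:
g = -92 (g = Mul(23, -4) = -92)
Pow(g, -1) = Pow(-92, -1) = Rational(-1, 92)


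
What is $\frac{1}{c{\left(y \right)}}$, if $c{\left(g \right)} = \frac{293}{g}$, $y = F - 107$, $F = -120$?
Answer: $- \frac{227}{293} \approx -0.77474$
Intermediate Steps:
$y = -227$ ($y = -120 - 107 = -227$)
$\frac{1}{c{\left(y \right)}} = \frac{1}{293 \frac{1}{-227}} = \frac{1}{293 \left(- \frac{1}{227}\right)} = \frac{1}{- \frac{293}{227}} = - \frac{227}{293}$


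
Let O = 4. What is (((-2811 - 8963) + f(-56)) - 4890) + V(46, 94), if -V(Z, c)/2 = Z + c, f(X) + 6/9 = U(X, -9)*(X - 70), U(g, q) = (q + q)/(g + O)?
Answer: -662543/39 ≈ -16988.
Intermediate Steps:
U(g, q) = 2*q/(4 + g) (U(g, q) = (q + q)/(g + 4) = (2*q)/(4 + g) = 2*q/(4 + g))
f(X) = -⅔ - 18*(-70 + X)/(4 + X) (f(X) = -⅔ + (2*(-9)/(4 + X))*(X - 70) = -⅔ + (-18/(4 + X))*(-70 + X) = -⅔ - 18*(-70 + X)/(4 + X))
V(Z, c) = -2*Z - 2*c (V(Z, c) = -2*(Z + c) = -2*Z - 2*c)
(((-2811 - 8963) + f(-56)) - 4890) + V(46, 94) = (((-2811 - 8963) + 4*(943 - 14*(-56))/(3*(4 - 56))) - 4890) + (-2*46 - 2*94) = ((-11774 + (4/3)*(943 + 784)/(-52)) - 4890) + (-92 - 188) = ((-11774 + (4/3)*(-1/52)*1727) - 4890) - 280 = ((-11774 - 1727/39) - 4890) - 280 = (-460913/39 - 4890) - 280 = -651623/39 - 280 = -662543/39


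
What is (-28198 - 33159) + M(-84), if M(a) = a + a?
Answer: -61525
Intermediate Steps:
M(a) = 2*a
(-28198 - 33159) + M(-84) = (-28198 - 33159) + 2*(-84) = -61357 - 168 = -61525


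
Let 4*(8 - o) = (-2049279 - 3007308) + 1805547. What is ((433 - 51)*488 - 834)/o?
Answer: 92791/406384 ≈ 0.22833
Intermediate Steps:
o = 812768 (o = 8 - ((-2049279 - 3007308) + 1805547)/4 = 8 - (-5056587 + 1805547)/4 = 8 - 1/4*(-3251040) = 8 + 812760 = 812768)
((433 - 51)*488 - 834)/o = ((433 - 51)*488 - 834)/812768 = (382*488 - 834)*(1/812768) = (186416 - 834)*(1/812768) = 185582*(1/812768) = 92791/406384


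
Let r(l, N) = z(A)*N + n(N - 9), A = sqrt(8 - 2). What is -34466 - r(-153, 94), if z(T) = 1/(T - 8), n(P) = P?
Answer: -1001603/29 + 47*sqrt(6)/29 ≈ -34534.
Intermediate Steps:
A = sqrt(6) ≈ 2.4495
z(T) = 1/(-8 + T)
r(l, N) = -9 + N + N/(-8 + sqrt(6)) (r(l, N) = N/(-8 + sqrt(6)) + (N - 9) = N/(-8 + sqrt(6)) + (-9 + N) = -9 + N + N/(-8 + sqrt(6)))
-34466 - r(-153, 94) = -34466 - (-9 + (25/29)*94 - 1/58*94*sqrt(6)) = -34466 - (-9 + 2350/29 - 47*sqrt(6)/29) = -34466 - (2089/29 - 47*sqrt(6)/29) = -34466 + (-2089/29 + 47*sqrt(6)/29) = -1001603/29 + 47*sqrt(6)/29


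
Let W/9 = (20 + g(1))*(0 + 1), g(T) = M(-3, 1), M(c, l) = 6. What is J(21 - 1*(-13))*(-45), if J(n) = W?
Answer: -10530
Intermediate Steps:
g(T) = 6
W = 234 (W = 9*((20 + 6)*(0 + 1)) = 9*(26*1) = 9*26 = 234)
J(n) = 234
J(21 - 1*(-13))*(-45) = 234*(-45) = -10530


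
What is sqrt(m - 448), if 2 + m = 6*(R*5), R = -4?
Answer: I*sqrt(570) ≈ 23.875*I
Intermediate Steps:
m = -122 (m = -2 + 6*(-4*5) = -2 + 6*(-20) = -2 - 120 = -122)
sqrt(m - 448) = sqrt(-122 - 448) = sqrt(-570) = I*sqrt(570)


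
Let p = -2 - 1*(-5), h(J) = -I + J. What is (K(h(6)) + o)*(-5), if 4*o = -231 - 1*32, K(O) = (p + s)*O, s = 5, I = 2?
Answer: 675/4 ≈ 168.75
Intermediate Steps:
h(J) = -2 + J (h(J) = -1*2 + J = -2 + J)
p = 3 (p = -2 + 5 = 3)
K(O) = 8*O (K(O) = (3 + 5)*O = 8*O)
o = -263/4 (o = (-231 - 1*32)/4 = (-231 - 32)/4 = (¼)*(-263) = -263/4 ≈ -65.750)
(K(h(6)) + o)*(-5) = (8*(-2 + 6) - 263/4)*(-5) = (8*4 - 263/4)*(-5) = (32 - 263/4)*(-5) = -135/4*(-5) = 675/4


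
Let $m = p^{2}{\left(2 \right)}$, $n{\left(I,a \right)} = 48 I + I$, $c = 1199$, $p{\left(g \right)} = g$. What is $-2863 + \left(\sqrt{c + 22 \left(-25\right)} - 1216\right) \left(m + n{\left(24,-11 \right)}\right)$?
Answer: $-1437743 + 1180 \sqrt{649} \approx -1.4077 \cdot 10^{6}$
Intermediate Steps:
$n{\left(I,a \right)} = 49 I$
$m = 4$ ($m = 2^{2} = 4$)
$-2863 + \left(\sqrt{c + 22 \left(-25\right)} - 1216\right) \left(m + n{\left(24,-11 \right)}\right) = -2863 + \left(\sqrt{1199 + 22 \left(-25\right)} - 1216\right) \left(4 + 49 \cdot 24\right) = -2863 + \left(\sqrt{1199 - 550} - 1216\right) \left(4 + 1176\right) = -2863 + \left(\sqrt{649} - 1216\right) 1180 = -2863 + \left(-1216 + \sqrt{649}\right) 1180 = -2863 - \left(1434880 - 1180 \sqrt{649}\right) = -1437743 + 1180 \sqrt{649}$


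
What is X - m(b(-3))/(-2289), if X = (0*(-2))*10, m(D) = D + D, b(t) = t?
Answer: -2/763 ≈ -0.0026212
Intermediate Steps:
m(D) = 2*D
X = 0 (X = 0*10 = 0)
X - m(b(-3))/(-2289) = 0 - 2*(-3)/(-2289) = 0 - (-6)*(-1)/2289 = 0 - 1*2/763 = 0 - 2/763 = -2/763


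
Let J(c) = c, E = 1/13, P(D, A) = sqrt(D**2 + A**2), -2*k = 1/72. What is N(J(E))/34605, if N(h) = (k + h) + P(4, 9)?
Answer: 131/64780560 + sqrt(97)/34605 ≈ 0.00028663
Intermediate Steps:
k = -1/144 (k = -1/2/72 = -1/2*1/72 = -1/144 ≈ -0.0069444)
P(D, A) = sqrt(A**2 + D**2)
E = 1/13 ≈ 0.076923
N(h) = -1/144 + h + sqrt(97) (N(h) = (-1/144 + h) + sqrt(9**2 + 4**2) = (-1/144 + h) + sqrt(81 + 16) = (-1/144 + h) + sqrt(97) = -1/144 + h + sqrt(97))
N(J(E))/34605 = (-1/144 + 1/13 + sqrt(97))/34605 = (131/1872 + sqrt(97))*(1/34605) = 131/64780560 + sqrt(97)/34605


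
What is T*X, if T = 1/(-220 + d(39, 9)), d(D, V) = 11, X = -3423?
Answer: 3423/209 ≈ 16.378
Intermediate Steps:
T = -1/209 (T = 1/(-220 + 11) = 1/(-209) = -1/209 ≈ -0.0047847)
T*X = -1/209*(-3423) = 3423/209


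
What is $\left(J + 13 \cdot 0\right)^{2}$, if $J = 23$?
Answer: $529$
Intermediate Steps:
$\left(J + 13 \cdot 0\right)^{2} = \left(23 + 13 \cdot 0\right)^{2} = \left(23 + 0\right)^{2} = 23^{2} = 529$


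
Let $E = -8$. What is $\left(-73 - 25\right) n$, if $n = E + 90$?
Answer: $-8036$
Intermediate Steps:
$n = 82$ ($n = -8 + 90 = 82$)
$\left(-73 - 25\right) n = \left(-73 - 25\right) 82 = \left(-98\right) 82 = -8036$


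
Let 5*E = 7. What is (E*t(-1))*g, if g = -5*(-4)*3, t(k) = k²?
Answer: 84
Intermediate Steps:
E = 7/5 (E = (⅕)*7 = 7/5 ≈ 1.4000)
g = 60 (g = 20*3 = 60)
(E*t(-1))*g = ((7/5)*(-1)²)*60 = ((7/5)*1)*60 = (7/5)*60 = 84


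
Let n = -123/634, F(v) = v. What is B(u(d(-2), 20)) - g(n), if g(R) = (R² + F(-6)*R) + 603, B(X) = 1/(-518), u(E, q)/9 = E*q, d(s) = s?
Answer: -62901585629/104106604 ≈ -604.20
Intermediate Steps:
u(E, q) = 9*E*q (u(E, q) = 9*(E*q) = 9*E*q)
B(X) = -1/518
n = -123/634 (n = -123*1/634 = -123/634 ≈ -0.19401)
g(R) = 603 + R² - 6*R (g(R) = (R² - 6*R) + 603 = 603 + R² - 6*R)
B(u(d(-2), 20)) - g(n) = -1/518 - (603 + (-123/634)² - 6*(-123/634)) = -1/518 - (603 + 15129/401956 + 369/317) = -1/518 - 1*242862489/401956 = -1/518 - 242862489/401956 = -62901585629/104106604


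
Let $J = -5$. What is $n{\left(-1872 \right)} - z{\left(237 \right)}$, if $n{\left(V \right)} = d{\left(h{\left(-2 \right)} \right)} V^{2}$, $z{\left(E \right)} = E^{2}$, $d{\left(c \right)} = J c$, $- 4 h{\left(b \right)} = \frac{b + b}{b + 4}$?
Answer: $-8817129$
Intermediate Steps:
$h{\left(b \right)} = - \frac{b}{2 \left(4 + b\right)}$ ($h{\left(b \right)} = - \frac{\left(b + b\right) \frac{1}{b + 4}}{4} = - \frac{2 b \frac{1}{4 + b}}{4} = - \frac{b}{2 \left(4 + b\right)}$)
$d{\left(c \right)} = - 5 c$
$n{\left(V \right)} = - \frac{5 V^{2}}{2}$ ($n{\left(V \right)} = - 5 \left(\left(-1\right) \left(-2\right) \frac{1}{8 + 2 \left(-2\right)}\right) V^{2} = - 5 \left(\left(-1\right) \left(-2\right) \frac{1}{8 - 4}\right) V^{2} = - 5 \left(\left(-1\right) \left(-2\right) \frac{1}{4}\right) V^{2} = \left(-5\right) \frac{1}{2} V^{2} = - \frac{5 V^{2}}{2}$)
$n{\left(-1872 \right)} - z{\left(237 \right)} = - \frac{5 \left(-1872\right)^{2}}{2} - 237^{2} = \left(- \frac{5}{2}\right) 3504384 - 56169 = -8760960 - 56169 = -8817129$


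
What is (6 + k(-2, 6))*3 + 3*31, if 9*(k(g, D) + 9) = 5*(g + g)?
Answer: 232/3 ≈ 77.333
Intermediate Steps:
k(g, D) = -9 + 10*g/9 (k(g, D) = -9 + (5*(g + g))/9 = -9 + (5*(2*g))/9 = -9 + (10*g)/9 = -9 + 10*g/9)
(6 + k(-2, 6))*3 + 3*31 = (6 + (-9 + (10/9)*(-2)))*3 + 3*31 = (6 + (-9 - 20/9))*3 + 93 = (6 - 101/9)*3 + 93 = -47/9*3 + 93 = -47/3 + 93 = 232/3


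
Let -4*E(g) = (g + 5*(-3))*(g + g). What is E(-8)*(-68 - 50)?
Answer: 10856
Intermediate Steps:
E(g) = -g*(-15 + g)/2 (E(g) = -(g + 5*(-3))*(g + g)/4 = -(g - 15)*2*g/4 = -(-15 + g)*2*g/4 = -g*(-15 + g)/2)
E(-8)*(-68 - 50) = ((½)*(-8)*(15 - 1*(-8)))*(-68 - 50) = ((½)*(-8)*(15 + 8))*(-118) = ((½)*(-8)*23)*(-118) = -92*(-118) = 10856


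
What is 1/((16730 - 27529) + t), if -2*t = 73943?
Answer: -2/95541 ≈ -2.0933e-5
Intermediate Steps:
t = -73943/2 (t = -½*73943 = -73943/2 ≈ -36972.)
1/((16730 - 27529) + t) = 1/((16730 - 27529) - 73943/2) = 1/(-10799 - 73943/2) = 1/(-95541/2) = -2/95541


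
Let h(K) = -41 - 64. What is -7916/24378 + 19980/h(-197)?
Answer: -16263454/85323 ≈ -190.61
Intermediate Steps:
h(K) = -105
-7916/24378 + 19980/h(-197) = -7916/24378 + 19980/(-105) = -7916*1/24378 + 19980*(-1/105) = -3958/12189 - 1332/7 = -16263454/85323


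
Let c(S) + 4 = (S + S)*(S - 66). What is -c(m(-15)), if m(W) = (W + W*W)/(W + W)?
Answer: -1018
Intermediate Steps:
m(W) = (W + W**2)/(2*W) (m(W) = (W + W**2)/((2*W)) = (W + W**2)*(1/(2*W)) = (W + W**2)/(2*W))
c(S) = -4 + 2*S*(-66 + S) (c(S) = -4 + (S + S)*(S - 66) = -4 + (2*S)*(-66 + S) = -4 + 2*S*(-66 + S))
-c(m(-15)) = -(-4 - 132*(1/2 + (1/2)*(-15)) + 2*(1/2 + (1/2)*(-15))**2) = -(-4 - 132*(1/2 - 15/2) + 2*(1/2 - 15/2)**2) = -(-4 - 132*(-7) + 2*(-7)**2) = -(-4 + 924 + 2*49) = -(-4 + 924 + 98) = -1*1018 = -1018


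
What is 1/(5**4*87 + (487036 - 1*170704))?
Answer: 1/370707 ≈ 2.6975e-6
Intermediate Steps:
1/(5**4*87 + (487036 - 1*170704)) = 1/(625*87 + (487036 - 170704)) = 1/(54375 + 316332) = 1/370707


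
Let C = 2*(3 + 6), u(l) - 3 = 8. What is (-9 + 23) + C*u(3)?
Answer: 212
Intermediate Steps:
u(l) = 11 (u(l) = 3 + 8 = 11)
C = 18 (C = 2*9 = 18)
(-9 + 23) + C*u(3) = (-9 + 23) + 18*11 = 14 + 198 = 212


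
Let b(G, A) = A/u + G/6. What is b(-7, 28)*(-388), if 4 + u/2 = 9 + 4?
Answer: -1358/9 ≈ -150.89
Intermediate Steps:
u = 18 (u = -8 + 2*(9 + 4) = -8 + 2*13 = -8 + 26 = 18)
b(G, A) = G/6 + A/18 (b(G, A) = A/18 + G/6 = G/6 + A/18)
b(-7, 28)*(-388) = ((⅙)*(-7) + (1/18)*28)*(-388) = (-7/6 + 14/9)*(-388) = (7/18)*(-388) = -1358/9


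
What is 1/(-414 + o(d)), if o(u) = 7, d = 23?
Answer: -1/407 ≈ -0.0024570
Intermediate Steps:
1/(-414 + o(d)) = 1/(-414 + 7) = 1/(-407) = -1/407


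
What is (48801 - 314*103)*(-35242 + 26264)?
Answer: -147768902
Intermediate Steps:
(48801 - 314*103)*(-35242 + 26264) = (48801 - 32342)*(-8978) = 16459*(-8978) = -147768902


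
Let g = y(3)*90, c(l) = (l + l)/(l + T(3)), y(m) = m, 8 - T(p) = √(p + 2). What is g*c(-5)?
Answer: -2025 - 675*√5 ≈ -3534.3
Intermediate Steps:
T(p) = 8 - √(2 + p) (T(p) = 8 - √(p + 2) = 8 - √(2 + p))
c(l) = 2*l/(8 + l - √5) (c(l) = (l + l)/(l + (8 - √(2 + 3))) = (2*l)/(l + (8 - √5)) = (2*l)/(8 + l - √5) = 2*l/(8 + l - √5))
g = 270 (g = 3*90 = 270)
g*c(-5) = 270*(2*(-5)/(8 - 5 - √5)) = 270*(2*(-5)/(3 - √5)) = 270*(-10/(3 - √5)) = -2700/(3 - √5)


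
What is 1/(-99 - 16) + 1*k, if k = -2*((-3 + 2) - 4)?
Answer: 1149/115 ≈ 9.9913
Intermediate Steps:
k = 10 (k = -2*(-1 - 4) = -2*(-5) = 10)
1/(-99 - 16) + 1*k = 1/(-99 - 16) + 1*10 = 1/(-115) + 10 = -1/115 + 10 = 1149/115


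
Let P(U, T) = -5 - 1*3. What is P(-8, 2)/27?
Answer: -8/27 ≈ -0.29630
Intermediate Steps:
P(U, T) = -8 (P(U, T) = -5 - 3 = -8)
P(-8, 2)/27 = -8/27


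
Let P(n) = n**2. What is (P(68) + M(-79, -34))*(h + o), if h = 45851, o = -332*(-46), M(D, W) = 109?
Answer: 289295159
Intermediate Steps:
o = 15272
(P(68) + M(-79, -34))*(h + o) = (68**2 + 109)*(45851 + 15272) = (4624 + 109)*61123 = 4733*61123 = 289295159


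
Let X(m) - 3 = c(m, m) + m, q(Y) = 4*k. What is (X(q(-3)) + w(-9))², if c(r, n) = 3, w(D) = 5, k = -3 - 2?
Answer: 81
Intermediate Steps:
k = -5
q(Y) = -20 (q(Y) = 4*(-5) = -20)
X(m) = 6 + m (X(m) = 3 + (3 + m) = 6 + m)
(X(q(-3)) + w(-9))² = ((6 - 20) + 5)² = (-14 + 5)² = (-9)² = 81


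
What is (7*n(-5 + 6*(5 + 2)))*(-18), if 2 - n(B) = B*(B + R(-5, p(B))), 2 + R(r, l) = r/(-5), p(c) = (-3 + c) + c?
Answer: 167580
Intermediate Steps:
p(c) = -3 + 2*c
R(r, l) = -2 - r/5 (R(r, l) = -2 + r/(-5) = -2 + r*(-1/5) = -2 - r/5)
n(B) = 2 - B*(-1 + B) (n(B) = 2 - B*(B + (-2 - 1/5*(-5))) = 2 - B*(B + (-2 + 1)) = 2 - B*(B - 1) = 2 - B*(-1 + B))
(7*n(-5 + 6*(5 + 2)))*(-18) = (7*(2 + (-5 + 6*(5 + 2)) - (-5 + 6*(5 + 2))**2))*(-18) = (7*(2 + (-5 + 6*7) - (-5 + 6*7)**2))*(-18) = (7*(2 + (-5 + 42) - (-5 + 42)**2))*(-18) = (7*(2 + 37 - 1*37**2))*(-18) = (7*(2 + 37 - 1*1369))*(-18) = (7*(2 + 37 - 1369))*(-18) = (7*(-1330))*(-18) = -9310*(-18) = 167580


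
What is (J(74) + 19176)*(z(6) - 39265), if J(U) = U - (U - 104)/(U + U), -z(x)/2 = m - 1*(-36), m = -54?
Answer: -55882298935/74 ≈ -7.5517e+8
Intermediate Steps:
z(x) = 36 (z(x) = -2*(-54 - 1*(-36)) = -2*(-54 + 36) = -2*(-18) = 36)
J(U) = U - (-104 + U)/(2*U)
(J(74) + 19176)*(z(6) - 39265) = ((-1/2 + 74 + 52/74) + 19176)*(36 - 39265) = ((-1/2 + 74 + 52*(1/74)) + 19176)*(-39229) = ((-1/2 + 74 + 26/37) + 19176)*(-39229) = (5491/74 + 19176)*(-39229) = (1424515/74)*(-39229) = -55882298935/74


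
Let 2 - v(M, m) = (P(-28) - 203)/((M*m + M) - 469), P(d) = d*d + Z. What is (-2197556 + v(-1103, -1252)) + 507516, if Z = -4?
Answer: -2331211377169/1379384 ≈ -1.6900e+6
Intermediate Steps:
P(d) = -4 + d² (P(d) = d*d - 4 = d² - 4 = -4 + d²)
v(M, m) = 2 - 577/(-469 + M + M*m) (v(M, m) = 2 - ((-4 + (-28)²) - 203)/((M*m + M) - 469) = 2 - ((-4 + 784) - 203)/((M + M*m) - 469) = 2 - (780 - 203)/(-469 + M + M*m) = 2 - 577/(-469 + M + M*m))
(-2197556 + v(-1103, -1252)) + 507516 = (-2197556 + (-1515 + 2*(-1103) + 2*(-1103)*(-1252))/(-469 - 1103 - 1103*(-1252))) + 507516 = (-2197556 + (-1515 - 2206 + 2761912)/(-469 - 1103 + 1380956)) + 507516 = (-2197556 + 2758191/1379384) + 507516 = -3031270827313/1379384 + 507516 = -2331211377169/1379384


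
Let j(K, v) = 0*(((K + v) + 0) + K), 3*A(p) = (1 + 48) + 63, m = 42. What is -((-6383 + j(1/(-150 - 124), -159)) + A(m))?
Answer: 19037/3 ≈ 6345.7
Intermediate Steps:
A(p) = 112/3 (A(p) = ((1 + 48) + 63)/3 = (49 + 63)/3 = (⅓)*112 = 112/3)
j(K, v) = 0 (j(K, v) = 0*((K + v) + K) = 0*(v + 2*K) = 0)
-((-6383 + j(1/(-150 - 124), -159)) + A(m)) = -((-6383 + 0) + 112/3) = -(-6383 + 112/3) = -1*(-19037/3) = 19037/3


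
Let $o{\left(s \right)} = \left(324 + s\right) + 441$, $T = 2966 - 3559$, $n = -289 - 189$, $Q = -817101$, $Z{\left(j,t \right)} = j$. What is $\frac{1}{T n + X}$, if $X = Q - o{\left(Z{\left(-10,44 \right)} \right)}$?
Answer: $- \frac{1}{534402} \approx -1.8713 \cdot 10^{-6}$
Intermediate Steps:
$n = -478$ ($n = -289 - 189 = -478$)
$T = -593$ ($T = 2966 - 3559 = -593$)
$o{\left(s \right)} = 765 + s$
$X = -817856$ ($X = -817101 - \left(765 - 10\right) = -817101 - 755 = -817856$)
$\frac{1}{T n + X} = \frac{1}{\left(-593\right) \left(-478\right) - 817856} = \frac{1}{283454 - 817856} = \frac{1}{-534402} = - \frac{1}{534402}$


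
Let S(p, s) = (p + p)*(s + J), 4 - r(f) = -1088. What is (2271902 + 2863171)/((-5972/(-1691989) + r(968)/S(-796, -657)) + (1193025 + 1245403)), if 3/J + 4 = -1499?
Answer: 379411411842154160716/180166360223256352291 ≈ 2.1059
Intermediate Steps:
J = -1/501 (J = 3/(-4 - 1499) = 3/(-1503) = 3*(-1/1503) = -1/501 ≈ -0.0019960)
r(f) = 1092 (r(f) = 4 - 1*(-1088) = 4 + 1088 = 1092)
S(p, s) = 2*p*(-1/501 + s) (S(p, s) = (p + p)*(s - 1/501) = (2*p)*(-1/501 + s) = 2*p*(-1/501 + s))
(2271902 + 2863171)/((-5972/(-1691989) + r(968)/S(-796, -657)) + (1193025 + 1245403)) = (2271902 + 2863171)/((-5972/(-1691989) + 1092/(((2/501)*(-796)*(-1 + 501*(-657))))) + (1193025 + 1245403)) = 5135073/((-5972*(-1/1691989) + 1092/(((2/501)*(-796)*(-1 - 329157)))) + 2438428) = 5135073/((5972/1691989 + 1092/(((2/501)*(-796)*(-329158)))) + 2438428) = 5135073/((5972/1691989 + 1092/(524019536/501)) + 2438428) = 5135073/((5972/1691989 + 1092*(501/524019536)) + 2438428) = 5135073/((5972/1691989 + 136773/131004884) + 2438428) = 5135073/(1013779578745/221658822674276 + 2438428) = 5135073/(540499080669769056873/221658822674276) = 5135073*(221658822674276/540499080669769056873) = 379411411842154160716/180166360223256352291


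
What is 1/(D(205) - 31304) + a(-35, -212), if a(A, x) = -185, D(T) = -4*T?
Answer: -5942941/32124 ≈ -185.00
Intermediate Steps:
1/(D(205) - 31304) + a(-35, -212) = 1/(-4*205 - 31304) - 185 = 1/(-820 - 31304) - 185 = 1/(-32124) - 185 = -1/32124 - 185 = -5942941/32124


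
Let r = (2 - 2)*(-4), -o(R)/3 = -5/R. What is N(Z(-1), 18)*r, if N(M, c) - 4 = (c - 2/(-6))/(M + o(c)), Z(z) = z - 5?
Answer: 0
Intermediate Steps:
Z(z) = -5 + z
o(R) = 15/R (o(R) = -(-15)/R = 15/R)
N(M, c) = 4 + (⅓ + c)/(M + 15/c) (N(M, c) = 4 + (c - 2/(-6))/(M + 15/c) = 4 + (c - 2*(-⅙))/(M + 15/c) = 4 + (c + ⅓)/(M + 15/c) = 4 + (⅓ + c)/(M + 15/c))
r = 0 (r = 0*(-4) = 0)
N(Z(-1), 18)*r = ((180 + 18*(1 + 3*18 + 12*(-5 - 1)))/(3*(15 + (-5 - 1)*18)))*0 = ((180 + 18*(1 + 54 + 12*(-6)))/(3*(15 - 6*18)))*0 = ((180 + 18*(1 + 54 - 72))/(3*(15 - 108)))*0 = ((⅓)*(180 + 18*(-17))/(-93))*0 = ((⅓)*(-1/93)*(180 - 306))*0 = ((⅓)*(-1/93)*(-126))*0 = (14/31)*0 = 0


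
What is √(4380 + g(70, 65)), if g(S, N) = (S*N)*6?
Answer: 24*√55 ≈ 177.99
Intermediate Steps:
g(S, N) = 6*N*S (g(S, N) = (N*S)*6 = 6*N*S)
√(4380 + g(70, 65)) = √(4380 + 6*65*70) = √(4380 + 27300) = √31680 = 24*√55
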